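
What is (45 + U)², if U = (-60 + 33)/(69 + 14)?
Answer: 13749264/6889 ≈ 1995.8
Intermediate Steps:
U = -27/83 ≈ -0.32530
(45 + U)² = (45 - 27/83)² = (3708/83)² = 13749264/6889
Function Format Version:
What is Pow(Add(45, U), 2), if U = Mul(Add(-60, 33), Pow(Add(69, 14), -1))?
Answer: Rational(13749264, 6889) ≈ 1995.8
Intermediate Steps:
U = Rational(-27, 83) (U = Mul(-27, Pow(83, -1)) = Mul(-27, Rational(1, 83)) = Rational(-27, 83) ≈ -0.32530)
Pow(Add(45, U), 2) = Pow(Add(45, Rational(-27, 83)), 2) = Pow(Rational(3708, 83), 2) = Rational(13749264, 6889)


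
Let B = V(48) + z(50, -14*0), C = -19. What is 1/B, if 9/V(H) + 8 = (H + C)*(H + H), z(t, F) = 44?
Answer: 2776/122153 ≈ 0.022726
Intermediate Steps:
V(H) = 9/(-8 + 2*H*(-19 + H)) (V(H) = 9/(-8 + (H - 19)*(H + H)) = 9/(-8 + (-19 + H)*(2*H)) = 9/(-8 + 2*H*(-19 + H)))
B = 122153/2776 (B = 9/(2*(-4 + 48**2 - 19*48)) + 44 = 9/(2*(-4 + 2304 - 912)) + 44 = (9/2)/1388 + 44 = (9/2)*(1/1388) + 44 = 9/2776 + 44 = 122153/2776 ≈ 44.003)
1/B = 1/(122153/2776) = 2776/122153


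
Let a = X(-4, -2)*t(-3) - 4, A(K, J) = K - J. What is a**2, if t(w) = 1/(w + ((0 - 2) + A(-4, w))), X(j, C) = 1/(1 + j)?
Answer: 5041/324 ≈ 15.559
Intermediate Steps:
t(w) = -1/6 (t(w) = 1/(w + ((0 - 2) + (-4 - w))) = 1/(w + (-2 + (-4 - w))) = 1/(w + (-6 - w)) = 1/(-6) = -1/6)
a = -71/18 (a = -1/6/(1 - 4) - 4 = -1/6/(-3) - 4 = -1/3*(-1/6) - 4 = 1/18 - 4 = -71/18 ≈ -3.9444)
a**2 = (-71/18)**2 = 5041/324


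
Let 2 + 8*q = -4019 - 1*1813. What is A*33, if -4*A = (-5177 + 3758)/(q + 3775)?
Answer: 15609/4061 ≈ 3.8436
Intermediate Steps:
q = -2917/4 (q = -¼ + (-4019 - 1*1813)/8 = -¼ + (-4019 - 1813)/8 = -¼ + (⅛)*(-5832) = -¼ - 729 = -2917/4 ≈ -729.25)
A = 473/4061 (A = -(-5177 + 3758)/(4*(-2917/4 + 3775)) = -(-1419)/(4*12183/4) = -(-1419)*4/(4*12183) = -¼*(-1892/4061) = 473/4061 ≈ 0.11647)
A*33 = (473/4061)*33 = 15609/4061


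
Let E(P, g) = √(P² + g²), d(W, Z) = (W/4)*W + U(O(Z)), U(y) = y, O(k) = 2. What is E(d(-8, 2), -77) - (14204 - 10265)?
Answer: -3939 + 13*√37 ≈ -3859.9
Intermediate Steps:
d(W, Z) = 2 + W²/4 (d(W, Z) = (W/4)*W + 2 = W²/4 + 2 = 2 + W²/4)
E(d(-8, 2), -77) - (14204 - 10265) = √((2 + (¼)*(-8)²)² + (-77)²) - (14204 - 10265) = √((2 + (¼)*64)² + 5929) - 1*3939 = √((2 + 16)² + 5929) - 3939 = √(18² + 5929) - 3939 = √(324 + 5929) - 3939 = √6253 - 3939 = 13*√37 - 3939 = -3939 + 13*√37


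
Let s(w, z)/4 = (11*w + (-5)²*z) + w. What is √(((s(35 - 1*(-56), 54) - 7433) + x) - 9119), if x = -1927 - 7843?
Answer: I*√16554 ≈ 128.66*I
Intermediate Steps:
s(w, z) = 48*w + 100*z (s(w, z) = 4*((11*w + (-5)²*z) + w) = 4*((11*w + 25*z) + w) = 4*(12*w + 25*z) = 48*w + 100*z)
x = -9770
√(((s(35 - 1*(-56), 54) - 7433) + x) - 9119) = √((((48*(35 - 1*(-56)) + 100*54) - 7433) - 9770) - 9119) = √((((48*(35 + 56) + 5400) - 7433) - 9770) - 9119) = √((((48*91 + 5400) - 7433) - 9770) - 9119) = √((((4368 + 5400) - 7433) - 9770) - 9119) = √(((9768 - 7433) - 9770) - 9119) = √((2335 - 9770) - 9119) = √(-7435 - 9119) = √(-16554) = I*√16554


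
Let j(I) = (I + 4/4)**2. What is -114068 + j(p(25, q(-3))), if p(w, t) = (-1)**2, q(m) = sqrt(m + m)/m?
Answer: -114064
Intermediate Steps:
q(m) = sqrt(2)/sqrt(m) (q(m) = sqrt(2*m)/m = (sqrt(2)*sqrt(m))/m = sqrt(2)/sqrt(m))
p(w, t) = 1
j(I) = (1 + I)**2 (j(I) = (I + 4*(1/4))**2 = (I + 1)**2 = (1 + I)**2)
-114068 + j(p(25, q(-3))) = -114068 + (1 + 1)**2 = -114068 + 2**2 = -114068 + 4 = -114064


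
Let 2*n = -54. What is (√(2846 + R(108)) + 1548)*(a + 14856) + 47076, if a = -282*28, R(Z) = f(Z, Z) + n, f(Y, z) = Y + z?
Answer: 10821156 + 6960*√3035 ≈ 1.1205e+7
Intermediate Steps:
n = -27 (n = (½)*(-54) = -27)
R(Z) = -27 + 2*Z (R(Z) = (Z + Z) - 27 = 2*Z - 27 = -27 + 2*Z)
a = -7896
(√(2846 + R(108)) + 1548)*(a + 14856) + 47076 = (√(2846 + (-27 + 2*108)) + 1548)*(-7896 + 14856) + 47076 = (√(2846 + (-27 + 216)) + 1548)*6960 + 47076 = (√(2846 + 189) + 1548)*6960 + 47076 = (√3035 + 1548)*6960 + 47076 = (1548 + √3035)*6960 + 47076 = (10774080 + 6960*√3035) + 47076 = 10821156 + 6960*√3035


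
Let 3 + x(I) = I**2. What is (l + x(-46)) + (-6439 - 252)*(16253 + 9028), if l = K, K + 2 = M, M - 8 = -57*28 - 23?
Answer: -169154671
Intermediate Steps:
M = -1611 (M = 8 + (-57*28 - 23) = 8 + (-1596 - 23) = 8 - 1619 = -1611)
K = -1613 (K = -2 - 1611 = -1613)
x(I) = -3 + I**2
l = -1613
(l + x(-46)) + (-6439 - 252)*(16253 + 9028) = (-1613 + (-3 + (-46)**2)) + (-6439 - 252)*(16253 + 9028) = (-1613 + (-3 + 2116)) - 6691*25281 = (-1613 + 2113) - 169155171 = 500 - 169155171 = -169154671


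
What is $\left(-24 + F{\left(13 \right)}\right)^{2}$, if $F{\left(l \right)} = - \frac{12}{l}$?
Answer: $\frac{104976}{169} \approx 621.16$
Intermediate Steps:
$\left(-24 + F{\left(13 \right)}\right)^{2} = \left(-24 - \frac{12}{13}\right)^{2} = \left(- \frac{324}{13}\right)^{2} = \frac{104976}{169}$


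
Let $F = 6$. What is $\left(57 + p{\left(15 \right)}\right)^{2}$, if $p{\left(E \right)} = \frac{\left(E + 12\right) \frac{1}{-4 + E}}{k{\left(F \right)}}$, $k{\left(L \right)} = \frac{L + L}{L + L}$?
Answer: $\frac{427716}{121} \approx 3534.8$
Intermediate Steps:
$k{\left(L \right)} = 1$ ($k{\left(L \right)} = \frac{2 L}{2 L} = 2 L \frac{1}{2 L} = 1$)
$p{\left(E \right)} = \frac{12 + E}{-4 + E}$ ($p{\left(E \right)} = \frac{\left(E + 12\right) \frac{1}{-4 + E}}{1} = \frac{12 + E}{-4 + E} 1 = \frac{12 + E}{-4 + E}$)
$\left(57 + p{\left(15 \right)}\right)^{2} = \left(57 + \frac{12 + 15}{-4 + 15}\right)^{2} = \left(57 + \frac{1}{11} \cdot 27\right)^{2} = \left(57 + \frac{27}{11}\right)^{2} = \left(\frac{654}{11}\right)^{2} = \frac{427716}{121}$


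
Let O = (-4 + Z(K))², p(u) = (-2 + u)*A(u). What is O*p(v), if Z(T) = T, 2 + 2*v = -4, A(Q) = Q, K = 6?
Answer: 60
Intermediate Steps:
v = -3 (v = -1 + (½)*(-4) = -1 - 2 = -3)
p(u) = u*(-2 + u) (p(u) = (-2 + u)*u = u*(-2 + u))
O = 4 (O = (-4 + 6)² = 2² = 4)
O*p(v) = 4*(-3*(-2 - 3)) = 4*(-3*(-5)) = 4*15 = 60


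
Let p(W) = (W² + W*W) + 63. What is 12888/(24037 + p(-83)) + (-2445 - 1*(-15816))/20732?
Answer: 128943459/130881116 ≈ 0.98520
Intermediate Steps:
p(W) = 63 + 2*W² (p(W) = (W² + W²) + 63 = 2*W² + 63 = 63 + 2*W²)
12888/(24037 + p(-83)) + (-2445 - 1*(-15816))/20732 = 12888/(24037 + (63 + 2*(-83)²)) + (-2445 - 1*(-15816))/20732 = 12888/(24037 + (63 + 2*6889)) + (-2445 + 15816)*(1/20732) = 12888/(24037 + (63 + 13778)) + 13371*(1/20732) = 12888/(24037 + 13841) + 13371/20732 = 12888/37878 + 13371/20732 = 12888*(1/37878) + 13371/20732 = 2148/6313 + 13371/20732 = 128943459/130881116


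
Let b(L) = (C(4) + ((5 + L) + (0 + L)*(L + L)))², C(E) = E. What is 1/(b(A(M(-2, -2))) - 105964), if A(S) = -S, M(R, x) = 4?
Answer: -1/104595 ≈ -9.5607e-6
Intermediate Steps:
b(L) = (9 + L + 2*L²)² (b(L) = (4 + ((5 + L) + (0 + L)*(L + L)))² = (4 + ((5 + L) + L*(2*L)))² = (4 + ((5 + L) + 2*L²))² = (4 + (5 + L + 2*L²))² = (9 + L + 2*L²)²)
1/(b(A(M(-2, -2))) - 105964) = 1/((9 - 1*4 + 2*(-1*4)²)² - 105964) = 1/((9 - 4 + 2*(-4)²)² - 105964) = 1/((9 - 4 + 2*16)² - 105964) = 1/((9 - 4 + 32)² - 105964) = 1/(37² - 105964) = 1/(1369 - 105964) = 1/(-104595) = -1/104595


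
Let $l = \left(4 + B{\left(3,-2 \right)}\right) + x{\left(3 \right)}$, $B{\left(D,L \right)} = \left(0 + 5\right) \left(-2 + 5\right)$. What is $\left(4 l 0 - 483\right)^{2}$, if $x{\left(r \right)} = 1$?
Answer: $233289$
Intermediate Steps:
$B{\left(D,L \right)} = 15$ ($B{\left(D,L \right)} = 5 \cdot 3 = 15$)
$l = 20$ ($l = \left(4 + 15\right) + 1 = 19 + 1 = 20$)
$\left(4 l 0 - 483\right)^{2} = \left(4 \cdot 20 \cdot 0 - 483\right)^{2} = \left(80 \cdot 0 - 483\right)^{2} = \left(0 - 483\right)^{2} = \left(-483\right)^{2} = 233289$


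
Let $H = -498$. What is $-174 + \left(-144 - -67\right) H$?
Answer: $38172$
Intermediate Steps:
$-174 + \left(-144 - -67\right) H = -174 + \left(-144 - -67\right) \left(-498\right) = -174 + \left(-144 + 67\right) \left(-498\right) = -174 - -38346 = -174 + 38346 = 38172$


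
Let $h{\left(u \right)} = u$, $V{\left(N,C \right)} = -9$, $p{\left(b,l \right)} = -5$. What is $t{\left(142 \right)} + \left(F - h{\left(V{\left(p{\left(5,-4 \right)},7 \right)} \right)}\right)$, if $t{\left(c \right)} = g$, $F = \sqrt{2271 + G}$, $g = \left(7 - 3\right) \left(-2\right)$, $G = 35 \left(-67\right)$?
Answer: $1 + i \sqrt{74} \approx 1.0 + 8.6023 i$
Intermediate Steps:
$G = -2345$
$g = -8$ ($g = 4 \left(-2\right) = -8$)
$F = i \sqrt{74}$ ($F = \sqrt{2271 - 2345} = \sqrt{-74} = i \sqrt{74} \approx 8.6023 i$)
$t{\left(c \right)} = -8$
$t{\left(142 \right)} + \left(F - h{\left(V{\left(p{\left(5,-4 \right)},7 \right)} \right)}\right) = -8 + \left(i \sqrt{74} - -9\right) = -8 + \left(i \sqrt{74} + 9\right) = -8 + \left(9 + i \sqrt{74}\right) = 1 + i \sqrt{74}$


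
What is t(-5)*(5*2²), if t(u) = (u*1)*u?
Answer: 500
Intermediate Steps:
t(u) = u² (t(u) = u*u = u²)
t(-5)*(5*2²) = (-5)²*(5*2²) = 25*(5*4) = 25*20 = 500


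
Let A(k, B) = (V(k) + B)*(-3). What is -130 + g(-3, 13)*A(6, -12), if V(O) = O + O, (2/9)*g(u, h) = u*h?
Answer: -130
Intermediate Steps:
g(u, h) = 9*h*u/2 (g(u, h) = 9*(u*h)/2 = 9*(h*u)/2 = 9*h*u/2)
V(O) = 2*O
A(k, B) = -6*k - 3*B (A(k, B) = (2*k + B)*(-3) = (B + 2*k)*(-3) = -6*k - 3*B)
-130 + g(-3, 13)*A(6, -12) = -130 + ((9/2)*13*(-3))*(-6*6 - 3*(-12)) = -130 - 351*(-36 + 36)/2 = -130 - 351/2*0 = -130 + 0 = -130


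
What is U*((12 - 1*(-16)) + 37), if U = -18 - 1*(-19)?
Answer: 65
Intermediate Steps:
U = 1 (U = -18 + 19 = 1)
U*((12 - 1*(-16)) + 37) = 1*((12 - 1*(-16)) + 37) = 1*((12 + 16) + 37) = 1*(28 + 37) = 1*65 = 65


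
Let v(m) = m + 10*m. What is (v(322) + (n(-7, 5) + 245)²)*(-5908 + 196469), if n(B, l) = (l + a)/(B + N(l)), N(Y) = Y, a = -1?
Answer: 11927403551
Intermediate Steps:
v(m) = 11*m
n(B, l) = (-1 + l)/(B + l) (n(B, l) = (l - 1)/(B + l) = (-1 + l)/(B + l))
(v(322) + (n(-7, 5) + 245)²)*(-5908 + 196469) = (11*322 + ((-1 + 5)/(-7 + 5) + 245)²)*(-5908 + 196469) = (3542 + (4/(-2) + 245)²)*190561 = (3542 + (-½*4 + 245)²)*190561 = (3542 + (-2 + 245)²)*190561 = (3542 + 243²)*190561 = (3542 + 59049)*190561 = 62591*190561 = 11927403551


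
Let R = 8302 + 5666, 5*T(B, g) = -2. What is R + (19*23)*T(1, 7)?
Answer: 68966/5 ≈ 13793.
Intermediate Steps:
T(B, g) = -⅖ (T(B, g) = (⅕)*(-2) = -⅖)
R = 13968
R + (19*23)*T(1, 7) = 13968 + (19*23)*(-⅖) = 13968 + 437*(-⅖) = 13968 - 874/5 = 68966/5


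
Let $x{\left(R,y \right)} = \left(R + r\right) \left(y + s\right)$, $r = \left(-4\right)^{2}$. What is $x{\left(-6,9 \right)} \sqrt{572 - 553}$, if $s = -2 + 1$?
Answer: $80 \sqrt{19} \approx 348.71$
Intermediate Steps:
$r = 16$
$s = -1$
$x{\left(R,y \right)} = \left(-1 + y\right) \left(16 + R\right)$ ($x{\left(R,y \right)} = \left(R + 16\right) \left(y - 1\right) = \left(16 + R\right) \left(-1 + y\right) = \left(-1 + y\right) \left(16 + R\right)$)
$x{\left(-6,9 \right)} \sqrt{572 - 553} = \left(-16 - -6 + 16 \cdot 9 - 54\right) \sqrt{572 - 553} = \left(-16 + 6 + 144 - 54\right) \sqrt{19} = 80 \sqrt{19}$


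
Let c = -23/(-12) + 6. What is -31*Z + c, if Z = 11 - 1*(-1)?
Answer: -4369/12 ≈ -364.08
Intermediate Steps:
c = 95/12 (c = -23*(-1/12) + 6 = 23/12 + 6 = 95/12 ≈ 7.9167)
Z = 12 (Z = 11 + 1 = 12)
-31*Z + c = -31*12 + 95/12 = -372 + 95/12 = -4369/12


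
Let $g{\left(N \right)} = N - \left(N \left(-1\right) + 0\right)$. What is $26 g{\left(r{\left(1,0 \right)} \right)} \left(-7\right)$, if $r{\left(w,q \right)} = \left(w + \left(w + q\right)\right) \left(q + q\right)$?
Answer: $0$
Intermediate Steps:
$r{\left(w,q \right)} = 2 q \left(q + 2 w\right)$ ($r{\left(w,q \right)} = \left(w + \left(q + w\right)\right) 2 q = \left(q + 2 w\right) 2 q = 2 q \left(q + 2 w\right)$)
$g{\left(N \right)} = 2 N$ ($g{\left(N \right)} = N - \left(- N + 0\right) = N - - N = N + N = 2 N$)
$26 g{\left(r{\left(1,0 \right)} \right)} \left(-7\right) = 26 \cdot 2 \cdot 2 \cdot 0 \left(0 + 2 \cdot 1\right) \left(-7\right) = 26 \cdot 2 \cdot 2 \cdot 0 \left(0 + 2\right) \left(-7\right) = 26 \cdot 2 \cdot 2 \cdot 0 \cdot 2 \left(-7\right) = 26 \cdot 2 \cdot 0 \left(-7\right) = 26 \cdot 0 \left(-7\right) = 0 \left(-7\right) = 0$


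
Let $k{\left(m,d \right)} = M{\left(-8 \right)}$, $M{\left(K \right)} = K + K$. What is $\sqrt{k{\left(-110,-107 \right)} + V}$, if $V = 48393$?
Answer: $\sqrt{48377} \approx 219.95$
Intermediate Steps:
$M{\left(K \right)} = 2 K$
$k{\left(m,d \right)} = -16$ ($k{\left(m,d \right)} = 2 \left(-8\right) = -16$)
$\sqrt{k{\left(-110,-107 \right)} + V} = \sqrt{-16 + 48393} = \sqrt{48377}$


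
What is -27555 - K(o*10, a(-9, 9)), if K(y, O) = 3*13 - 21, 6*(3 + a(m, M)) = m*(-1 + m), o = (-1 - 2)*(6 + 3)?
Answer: -27573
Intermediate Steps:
o = -27 (o = -3*9 = -27)
a(m, M) = -3 + m*(-1 + m)/6 (a(m, M) = -3 + (m*(-1 + m))/6 = -3 + m*(-1 + m)/6)
K(y, O) = 18 (K(y, O) = 39 - 21 = 18)
-27555 - K(o*10, a(-9, 9)) = -27555 - 1*18 = -27555 - 18 = -27573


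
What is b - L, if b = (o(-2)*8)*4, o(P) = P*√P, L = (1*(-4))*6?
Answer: 24 - 64*I*√2 ≈ 24.0 - 90.51*I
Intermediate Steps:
L = -24 (L = -4*6 = -24)
o(P) = P^(3/2)
b = -64*I*√2 (b = ((-2)^(3/2)*8)*4 = (-2*I*√2*8)*4 = -16*I*√2*4 = -64*I*√2 ≈ -90.51*I)
b - L = -64*I*√2 - 1*(-24) = -64*I*√2 + 24 = 24 - 64*I*√2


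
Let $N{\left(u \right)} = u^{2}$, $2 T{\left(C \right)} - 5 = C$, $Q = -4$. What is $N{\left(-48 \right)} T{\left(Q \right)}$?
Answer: $1152$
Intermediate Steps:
$T{\left(C \right)} = \frac{5}{2} + \frac{C}{2}$
$N{\left(-48 \right)} T{\left(Q \right)} = \left(-48\right)^{2} \left(\frac{5}{2} + \frac{1}{2} \left(-4\right)\right) = 2304 \left(\frac{5}{2} - 2\right) = 2304 \cdot \frac{1}{2} = 1152$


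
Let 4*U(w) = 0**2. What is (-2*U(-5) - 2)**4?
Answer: 16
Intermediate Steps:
U(w) = 0 (U(w) = (1/4)*0**2 = (1/4)*0 = 0)
(-2*U(-5) - 2)**4 = (-2*0 - 2)**4 = (0 - 2)**4 = (-2)**4 = 16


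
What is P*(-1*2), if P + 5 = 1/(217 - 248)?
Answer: 312/31 ≈ 10.065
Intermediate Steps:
P = -156/31 (P = -5 + 1/(217 - 248) = -5 + 1/(-31) = -5 - 1/31 = -156/31 ≈ -5.0323)
P*(-1*2) = -(-156)*2/31 = -156/31*(-2) = 312/31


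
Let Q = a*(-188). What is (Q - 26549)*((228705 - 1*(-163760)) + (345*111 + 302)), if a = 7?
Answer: -12011542630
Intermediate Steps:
Q = -1316 (Q = 7*(-188) = -1316)
(Q - 26549)*((228705 - 1*(-163760)) + (345*111 + 302)) = (-1316 - 26549)*((228705 - 1*(-163760)) + (345*111 + 302)) = -27865*((228705 + 163760) + (38295 + 302)) = -27865*(392465 + 38597) = -27865*431062 = -12011542630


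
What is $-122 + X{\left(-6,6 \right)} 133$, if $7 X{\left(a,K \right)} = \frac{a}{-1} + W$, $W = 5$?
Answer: $87$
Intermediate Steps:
$X{\left(a,K \right)} = \frac{5}{7} - \frac{a}{7}$ ($X{\left(a,K \right)} = \frac{\frac{a}{-1} + 5}{7} = \frac{- a + 5}{7} = \frac{5 - a}{7} = \frac{5}{7} - \frac{a}{7}$)
$-122 + X{\left(-6,6 \right)} 133 = -122 + \left(\frac{5}{7} - - \frac{6}{7}\right) 133 = -122 + \left(\frac{5}{7} + \frac{6}{7}\right) 133 = -122 + \frac{11}{7} \cdot 133 = -122 + 209 = 87$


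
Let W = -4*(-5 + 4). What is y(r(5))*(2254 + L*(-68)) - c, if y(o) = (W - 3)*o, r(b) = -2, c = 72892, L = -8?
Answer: -78488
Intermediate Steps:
W = 4 (W = -4*(-1) = 4)
y(o) = o (y(o) = (4 - 3)*o = 1*o = o)
y(r(5))*(2254 + L*(-68)) - c = -2*(2254 - 8*(-68)) - 1*72892 = -2*(2254 + 544) - 72892 = -2*2798 - 72892 = -5596 - 72892 = -78488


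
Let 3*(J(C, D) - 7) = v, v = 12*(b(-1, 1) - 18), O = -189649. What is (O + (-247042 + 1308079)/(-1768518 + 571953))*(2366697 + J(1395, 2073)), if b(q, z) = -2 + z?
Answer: -179018381669984472/398855 ≈ -4.4883e+11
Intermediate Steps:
v = -228 (v = 12*((-2 + 1) - 18) = 12*(-1 - 18) = 12*(-19) = -228)
J(C, D) = -69 (J(C, D) = 7 + (⅓)*(-228) = 7 - 76 = -69)
(O + (-247042 + 1308079)/(-1768518 + 571953))*(2366697 + J(1395, 2073)) = (-189649 + (-247042 + 1308079)/(-1768518 + 571953))*(2366697 - 69) = (-189649 + 1061037/(-1196565))*2366628 = (-189649 + 1061037*(-1/1196565))*2366628 = (-189649 - 353679/398855)*2366628 = -75642805574/398855*2366628 = -179018381669984472/398855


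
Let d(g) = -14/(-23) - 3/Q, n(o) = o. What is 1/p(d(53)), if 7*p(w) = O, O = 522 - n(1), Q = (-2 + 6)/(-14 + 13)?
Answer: 7/521 ≈ 0.013436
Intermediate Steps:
Q = -4 (Q = 4/(-1) = 4*(-1) = -4)
d(g) = 125/92 (d(g) = -14/(-23) - 3/(-4) = -14*(-1/23) - 3*(-¼) = 14/23 + ¾ = 125/92)
O = 521 (O = 522 - 1*1 = 522 - 1 = 521)
p(w) = 521/7 (p(w) = (⅐)*521 = 521/7)
1/p(d(53)) = 1/(521/7) = 7/521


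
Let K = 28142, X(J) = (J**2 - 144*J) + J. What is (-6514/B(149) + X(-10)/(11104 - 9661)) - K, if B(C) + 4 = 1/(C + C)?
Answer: -15187424540/572871 ≈ -26511.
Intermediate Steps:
B(C) = -4 + 1/(2*C) (B(C) = -4 + 1/(C + C) = -4 + 1/(2*C))
X(J) = J**2 - 143*J
(-6514/B(149) + X(-10)/(11104 - 9661)) - K = (-6514/(-4 + (1/2)/149) + (-10*(-143 - 10))/(11104 - 9661)) - 1*28142 = (-6514/(-4 + (1/2)*(1/149)) - 10*(-153)/1443) - 28142 = (-6514/(-4 + 1/298) + 1530*(1/1443)) - 28142 = (-6514/(-1191/298) + 510/481) - 28142 = (-6514*(-298/1191) + 510/481) - 28142 = (1941172/1191 + 510/481) - 28142 = 934311142/572871 - 28142 = -15187424540/572871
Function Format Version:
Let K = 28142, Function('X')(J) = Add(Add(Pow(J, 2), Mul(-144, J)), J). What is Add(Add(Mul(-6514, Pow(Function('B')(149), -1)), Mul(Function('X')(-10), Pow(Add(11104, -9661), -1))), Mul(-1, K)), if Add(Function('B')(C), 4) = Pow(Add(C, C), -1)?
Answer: Rational(-15187424540, 572871) ≈ -26511.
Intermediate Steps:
Function('B')(C) = Add(-4, Mul(Rational(1, 2), Pow(C, -1))) (Function('B')(C) = Add(-4, Pow(Add(C, C), -1)) = Add(-4, Pow(Mul(2, C), -1)) = Add(-4, Mul(Rational(1, 2), Pow(C, -1))))
Function('X')(J) = Add(Pow(J, 2), Mul(-143, J))
Add(Add(Mul(-6514, Pow(Function('B')(149), -1)), Mul(Function('X')(-10), Pow(Add(11104, -9661), -1))), Mul(-1, K)) = Add(Add(Mul(-6514, Pow(Add(-4, Mul(Rational(1, 2), Pow(149, -1))), -1)), Mul(Mul(-10, Add(-143, -10)), Pow(Add(11104, -9661), -1))), Mul(-1, 28142)) = Add(Add(Mul(-6514, Pow(Add(-4, Mul(Rational(1, 2), Rational(1, 149))), -1)), Mul(Mul(-10, -153), Pow(1443, -1))), -28142) = Add(Add(Mul(-6514, Pow(Add(-4, Rational(1, 298)), -1)), Mul(1530, Rational(1, 1443))), -28142) = Add(Add(Mul(-6514, Pow(Rational(-1191, 298), -1)), Rational(510, 481)), -28142) = Add(Add(Mul(-6514, Rational(-298, 1191)), Rational(510, 481)), -28142) = Add(Add(Rational(1941172, 1191), Rational(510, 481)), -28142) = Add(Rational(934311142, 572871), -28142) = Rational(-15187424540, 572871)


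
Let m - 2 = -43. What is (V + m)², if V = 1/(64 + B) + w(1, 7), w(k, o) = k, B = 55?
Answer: 22648081/14161 ≈ 1599.3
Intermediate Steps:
V = 120/119 (V = 1/(64 + 55) + 1 = 1/119 + 1 = 120/119 ≈ 1.0084)
m = -41 (m = 2 - 43 = -41)
(V + m)² = (120/119 - 41)² = (-4759/119)² = 22648081/14161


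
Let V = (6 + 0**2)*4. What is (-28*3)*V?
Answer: -2016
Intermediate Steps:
V = 24 (V = (6 + 0)*4 = 6*4 = 24)
(-28*3)*V = -28*3*24 = -84*24 = -2016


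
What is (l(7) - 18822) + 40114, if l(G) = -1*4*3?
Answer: 21280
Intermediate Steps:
l(G) = -12 (l(G) = -4*3 = -12)
(l(7) - 18822) + 40114 = (-12 - 18822) + 40114 = -18834 + 40114 = 21280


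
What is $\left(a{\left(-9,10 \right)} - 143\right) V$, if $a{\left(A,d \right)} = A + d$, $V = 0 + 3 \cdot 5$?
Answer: $-2130$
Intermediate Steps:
$V = 15$ ($V = 0 + 15 = 15$)
$\left(a{\left(-9,10 \right)} - 143\right) V = \left(\left(-9 + 10\right) - 143\right) 15 = \left(1 - 143\right) 15 = \left(-142\right) 15 = -2130$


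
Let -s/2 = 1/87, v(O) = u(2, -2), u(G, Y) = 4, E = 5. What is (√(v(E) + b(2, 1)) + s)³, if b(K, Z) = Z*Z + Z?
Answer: -272492/658503 + 15142*√6/2523 ≈ 14.287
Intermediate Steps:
b(K, Z) = Z + Z² (b(K, Z) = Z² + Z = Z + Z²)
v(O) = 4
s = -2/87 ≈ -0.022988
(√(v(E) + b(2, 1)) + s)³ = (√(4 + 1*(1 + 1)) - 2/87)³ = (√(4 + 1*2) - 2/87)³ = (√(4 + 2) - 2/87)³ = (√6 - 2/87)³ = (-2/87 + √6)³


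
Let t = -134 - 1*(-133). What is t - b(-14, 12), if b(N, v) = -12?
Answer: 11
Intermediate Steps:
t = -1 (t = -134 + 133 = -1)
t - b(-14, 12) = -1 - 1*(-12) = -1 + 12 = 11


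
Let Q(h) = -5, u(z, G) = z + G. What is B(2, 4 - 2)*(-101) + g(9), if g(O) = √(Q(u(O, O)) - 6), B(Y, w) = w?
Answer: -202 + I*√11 ≈ -202.0 + 3.3166*I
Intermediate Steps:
u(z, G) = G + z
g(O) = I*√11 (g(O) = √(-5 - 6) = √(-11) = I*√11)
B(2, 4 - 2)*(-101) + g(9) = (4 - 2)*(-101) + I*√11 = 2*(-101) + I*√11 = -202 + I*√11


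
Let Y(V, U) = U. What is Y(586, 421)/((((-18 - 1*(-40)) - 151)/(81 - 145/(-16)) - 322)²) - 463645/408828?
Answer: -1792043188323407/1585796478156978 ≈ -1.1301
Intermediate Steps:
Y(586, 421)/((((-18 - 1*(-40)) - 151)/(81 - 145/(-16)) - 322)²) - 463645/408828 = 421/((((-18 - 1*(-40)) - 151)/(81 - 145/(-16)) - 322)²) - 463645/408828 = 421/((((-18 + 40) - 151)/(81 - 145*(-1/16)) - 322)²) - 463645*1/408828 = 421/(((22 - 151)/(81 + 145/16) - 322)²) - 66235/58404 = 421/((-129/1441/16 - 322)²) - 66235/58404 = 421/((-129*16/1441 - 322)²) - 66235/58404 = 421/((-2064/1441 - 322)²) - 66235/58404 = 421/((-466066/1441)²) - 66235/58404 = 421/(217217516356/2076481) - 66235/58404 = 421*(2076481/217217516356) - 66235/58404 = 874198501/217217516356 - 66235/58404 = -1792043188323407/1585796478156978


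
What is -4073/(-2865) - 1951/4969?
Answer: 14649122/14236185 ≈ 1.0290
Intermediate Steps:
-4073/(-2865) - 1951/4969 = -4073*(-1/2865) - 1951*1/4969 = 4073/2865 - 1951/4969 = 14649122/14236185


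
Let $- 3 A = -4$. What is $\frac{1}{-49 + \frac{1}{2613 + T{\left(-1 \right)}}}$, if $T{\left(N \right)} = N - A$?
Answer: $- \frac{7832}{383765} \approx -0.020408$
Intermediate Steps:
$A = \frac{4}{3}$ ($A = \left(- \frac{1}{3}\right) \left(-4\right) = \frac{4}{3} \approx 1.3333$)
$T{\left(N \right)} = - \frac{4}{3} + N$ ($T{\left(N \right)} = N - \frac{4}{3} = - \frac{4}{3} + N$)
$\frac{1}{-49 + \frac{1}{2613 + T{\left(-1 \right)}}} = \frac{1}{-49 + \frac{1}{2613 - \frac{7}{3}}} = \frac{1}{-49 + \frac{1}{\frac{7832}{3}}} = \frac{1}{-49 + \frac{3}{7832}} = \frac{1}{- \frac{383765}{7832}} = - \frac{7832}{383765}$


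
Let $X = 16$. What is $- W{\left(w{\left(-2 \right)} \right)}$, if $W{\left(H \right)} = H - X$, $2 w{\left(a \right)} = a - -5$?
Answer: $\frac{29}{2} \approx 14.5$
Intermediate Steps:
$w{\left(a \right)} = \frac{5}{2} + \frac{a}{2}$ ($w{\left(a \right)} = \frac{a - -5}{2} = \frac{a + 5}{2} = \frac{5 + a}{2} = \frac{5}{2} + \frac{a}{2}$)
$W{\left(H \right)} = -16 + H$ ($W{\left(H \right)} = H - 16 = -16 + H$)
$- W{\left(w{\left(-2 \right)} \right)} = - (-16 + \left(\frac{5}{2} + \frac{1}{2} \left(-2\right)\right)) = - (-16 + \left(\frac{5}{2} - 1\right)) = - (-16 + \frac{3}{2}) = \left(-1\right) \left(- \frac{29}{2}\right) = \frac{29}{2}$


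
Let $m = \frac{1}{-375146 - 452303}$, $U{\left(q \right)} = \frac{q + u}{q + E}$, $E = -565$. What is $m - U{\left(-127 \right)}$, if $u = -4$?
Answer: $- \frac{108396511}{572594708} \approx -0.18931$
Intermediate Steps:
$U{\left(q \right)} = \frac{-4 + q}{-565 + q}$ ($U{\left(q \right)} = \frac{q - 4}{q - 565} = \frac{-4 + q}{-565 + q}$)
$m = - \frac{1}{827449}$ ($m = \frac{1}{-827449} = - \frac{1}{827449} \approx -1.2085 \cdot 10^{-6}$)
$m - U{\left(-127 \right)} = - \frac{1}{827449} - \frac{-4 - 127}{-565 - 127} = - \frac{1}{827449} - \frac{1}{-692} \left(-131\right) = - \frac{1}{827449} - \left(- \frac{1}{692}\right) \left(-131\right) = - \frac{1}{827449} - \frac{131}{692} = - \frac{108396511}{572594708}$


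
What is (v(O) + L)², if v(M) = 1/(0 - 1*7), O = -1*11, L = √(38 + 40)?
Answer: 3823/49 - 2*√78/7 ≈ 75.497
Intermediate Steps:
L = √78 ≈ 8.8318
O = -11
v(M) = -⅐ (v(M) = 1/(0 - 7) = 1/(-7) = -⅐)
(v(O) + L)² = (-⅐ + √78)²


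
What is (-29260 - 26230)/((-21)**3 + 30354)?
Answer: -55490/21093 ≈ -2.6307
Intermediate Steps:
(-29260 - 26230)/((-21)**3 + 30354) = -55490/(-9261 + 30354) = -55490/21093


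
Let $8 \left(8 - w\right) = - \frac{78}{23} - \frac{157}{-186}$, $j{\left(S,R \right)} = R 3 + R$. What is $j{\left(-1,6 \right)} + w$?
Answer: $\frac{1106065}{34224} \approx 32.318$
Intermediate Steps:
$j{\left(S,R \right)} = 4 R$ ($j{\left(S,R \right)} = 3 R + R = 4 R$)
$w = \frac{284689}{34224}$ ($w = 8 - \frac{- \frac{78}{23} - \frac{157}{-186}}{8} = 8 - \frac{\left(-78\right) \frac{1}{23} - - \frac{157}{186}}{8} = 8 - \frac{- \frac{78}{23} + \frac{157}{186}}{8} = 8 - - \frac{10897}{34224} = 8 + \frac{10897}{34224} = \frac{284689}{34224} \approx 8.3184$)
$j{\left(-1,6 \right)} + w = 4 \cdot 6 + \frac{284689}{34224} = 24 + \frac{284689}{34224} = \frac{1106065}{34224}$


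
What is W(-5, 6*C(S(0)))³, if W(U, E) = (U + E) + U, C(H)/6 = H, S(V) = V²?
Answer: -1000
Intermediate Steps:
C(H) = 6*H
W(U, E) = E + 2*U (W(U, E) = (E + U) + U = E + 2*U)
W(-5, 6*C(S(0)))³ = (6*(6*0²) + 2*(-5))³ = (6*(6*0) - 10)³ = (6*0 - 10)³ = (0 - 10)³ = (-10)³ = -1000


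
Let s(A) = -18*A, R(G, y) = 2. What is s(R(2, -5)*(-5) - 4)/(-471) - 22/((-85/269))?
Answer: 921986/13345 ≈ 69.089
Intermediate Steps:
s(R(2, -5)*(-5) - 4)/(-471) - 22/((-85/269)) = -18*(2*(-5) - 4)/(-471) - 22/((-85/269)) = -18*(-10 - 4)*(-1/471) - 22/((-85*1/269)) = -18*(-14)*(-1/471) - 22/(-85/269) = 252*(-1/471) - 22*(-269/85) = -84/157 + 5918/85 = 921986/13345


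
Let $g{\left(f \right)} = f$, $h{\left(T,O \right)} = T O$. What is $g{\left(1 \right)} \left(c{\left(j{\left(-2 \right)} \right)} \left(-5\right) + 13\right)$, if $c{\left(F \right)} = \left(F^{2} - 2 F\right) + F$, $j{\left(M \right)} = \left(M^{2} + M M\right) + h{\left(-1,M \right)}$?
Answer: $-437$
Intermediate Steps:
$h{\left(T,O \right)} = O T$
$j{\left(M \right)} = - M + 2 M^{2}$ ($j{\left(M \right)} = \left(M^{2} + M M\right) + M \left(-1\right) = \left(M^{2} + M^{2}\right) - M = 2 M^{2} - M = - M + 2 M^{2}$)
$c{\left(F \right)} = F^{2} - F$
$g{\left(1 \right)} \left(c{\left(j{\left(-2 \right)} \right)} \left(-5\right) + 13\right) = 1 \left(- 2 \left(-1 + 2 \left(-2\right)\right) \left(-1 - 2 \left(-1 + 2 \left(-2\right)\right)\right) \left(-5\right) + 13\right) = 1 \left(- 2 \left(-1 - 4\right) \left(-1 - 2 \left(-1 - 4\right)\right) \left(-5\right) + 13\right) = 1 \left(\left(-2\right) \left(-5\right) \left(-1 - -10\right) \left(-5\right) + 13\right) = 1 \left(10 \left(-1 + 10\right) \left(-5\right) + 13\right) = 1 \left(10 \cdot 9 \left(-5\right) + 13\right) = 1 \left(90 \left(-5\right) + 13\right) = 1 \left(-450 + 13\right) = 1 \left(-437\right) = -437$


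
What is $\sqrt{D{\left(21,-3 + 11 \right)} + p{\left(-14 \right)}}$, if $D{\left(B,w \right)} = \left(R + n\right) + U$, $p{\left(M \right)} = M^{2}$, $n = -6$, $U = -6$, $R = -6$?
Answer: $\sqrt{178} \approx 13.342$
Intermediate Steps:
$D{\left(B,w \right)} = -18$ ($D{\left(B,w \right)} = \left(-6 - 6\right) - 6 = -12 - 6 = -18$)
$\sqrt{D{\left(21,-3 + 11 \right)} + p{\left(-14 \right)}} = \sqrt{-18 + \left(-14\right)^{2}} = \sqrt{-18 + 196} = \sqrt{178}$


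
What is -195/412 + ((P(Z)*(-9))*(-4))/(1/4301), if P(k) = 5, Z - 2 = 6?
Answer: 318961965/412 ≈ 7.7418e+5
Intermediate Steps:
Z = 8 (Z = 2 + 6 = 8)
-195/412 + ((P(Z)*(-9))*(-4))/(1/4301) = -195/412 + ((5*(-9))*(-4))/(1/4301) = -195*1/412 + (-45*(-4))/(1/4301) = -195/412 + 180*4301 = -195/412 + 774180 = 318961965/412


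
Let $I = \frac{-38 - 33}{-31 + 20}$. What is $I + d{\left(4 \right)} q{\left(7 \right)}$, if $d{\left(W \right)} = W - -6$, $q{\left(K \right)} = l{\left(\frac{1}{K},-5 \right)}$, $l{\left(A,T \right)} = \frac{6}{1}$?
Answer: $\frac{731}{11} \approx 66.455$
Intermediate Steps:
$l{\left(A,T \right)} = 6$ ($l{\left(A,T \right)} = 6 \cdot 1 = 6$)
$q{\left(K \right)} = 6$
$I = \frac{71}{11}$ ($I = - \frac{71}{-11} = \left(-71\right) \left(- \frac{1}{11}\right) = \frac{71}{11} \approx 6.4545$)
$d{\left(W \right)} = 6 + W$ ($d{\left(W \right)} = W + 6 = 6 + W$)
$I + d{\left(4 \right)} q{\left(7 \right)} = \frac{71}{11} + \left(6 + 4\right) 6 = \frac{71}{11} + 10 \cdot 6 = \frac{71}{11} + 60 = \frac{731}{11}$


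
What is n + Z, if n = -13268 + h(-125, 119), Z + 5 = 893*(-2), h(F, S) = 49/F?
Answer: -1882424/125 ≈ -15059.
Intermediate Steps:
Z = -1791 (Z = -5 + 893*(-2) = -5 - 1786 = -1791)
n = -1658549/125 (n = -13268 + 49/(-125) = -13268 + 49*(-1/125) = -13268 - 49/125 = -1658549/125 ≈ -13268.)
n + Z = -1658549/125 - 1791 = -1882424/125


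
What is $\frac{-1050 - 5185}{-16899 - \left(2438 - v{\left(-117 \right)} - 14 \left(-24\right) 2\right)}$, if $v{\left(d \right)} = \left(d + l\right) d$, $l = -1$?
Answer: $\frac{6235}{6203} \approx 1.0052$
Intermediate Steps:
$v{\left(d \right)} = d \left(-1 + d\right)$ ($v{\left(d \right)} = \left(d - 1\right) d = \left(-1 + d\right) d = d \left(-1 + d\right)$)
$\frac{-1050 - 5185}{-16899 - \left(2438 - v{\left(-117 \right)} - 14 \left(-24\right) 2\right)} = \frac{-1050 - 5185}{-16899 - \left(2438 + 117 \left(-1 - 117\right) - 14 \left(-24\right) 2\right)} = - \frac{6235}{-16899 - -10696} = - \frac{6235}{-16899 + \left(\left(-2438 - 672\right) + 13806\right)} = - \frac{6235}{-16899 + \left(-3110 + 13806\right)} = - \frac{6235}{-16899 + 10696} = - \frac{6235}{-6203} = \left(-6235\right) \left(- \frac{1}{6203}\right) = \frac{6235}{6203}$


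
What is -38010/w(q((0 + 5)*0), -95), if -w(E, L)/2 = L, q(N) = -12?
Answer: -3801/19 ≈ -200.05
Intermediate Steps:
w(E, L) = -2*L
-38010/w(q((0 + 5)*0), -95) = -38010/((-2*(-95))) = -38010/190 = -38010*1/190 = -3801/19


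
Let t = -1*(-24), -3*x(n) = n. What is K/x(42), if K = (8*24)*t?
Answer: -2304/7 ≈ -329.14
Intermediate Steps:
x(n) = -n/3
t = 24
K = 4608 (K = (8*24)*24 = 192*24 = 4608)
K/x(42) = 4608/((-1/3*42)) = 4608/(-14) = 4608*(-1/14) = -2304/7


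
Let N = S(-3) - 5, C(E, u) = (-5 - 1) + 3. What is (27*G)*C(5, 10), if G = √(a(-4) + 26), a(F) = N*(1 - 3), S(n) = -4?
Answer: -162*√11 ≈ -537.29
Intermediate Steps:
C(E, u) = -3 (C(E, u) = -6 + 3 = -3)
N = -9 (N = -4 - 5 = -9)
a(F) = 18 (a(F) = -9*(1 - 3) = -9*(-2) = 18)
G = 2*√11 (G = √(18 + 26) = √44 = 2*√11 ≈ 6.6332)
(27*G)*C(5, 10) = (27*(2*√11))*(-3) = (54*√11)*(-3) = -162*√11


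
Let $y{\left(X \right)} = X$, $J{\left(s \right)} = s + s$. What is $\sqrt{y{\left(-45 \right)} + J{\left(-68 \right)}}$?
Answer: $i \sqrt{181} \approx 13.454 i$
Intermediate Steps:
$J{\left(s \right)} = 2 s$
$\sqrt{y{\left(-45 \right)} + J{\left(-68 \right)}} = \sqrt{-45 + 2 \left(-68\right)} = \sqrt{-45 - 136} = \sqrt{-181} = i \sqrt{181}$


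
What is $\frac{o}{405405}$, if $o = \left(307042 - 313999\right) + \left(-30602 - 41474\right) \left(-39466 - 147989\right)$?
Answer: $\frac{409424231}{12285} \approx 33327.0$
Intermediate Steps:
$o = 13510999623$ ($o = -6957 - -13511006580 = -6957 + 13511006580 = 13510999623$)
$\frac{o}{405405} = \frac{13510999623}{405405} = 13510999623 \cdot \frac{1}{405405} = \frac{409424231}{12285}$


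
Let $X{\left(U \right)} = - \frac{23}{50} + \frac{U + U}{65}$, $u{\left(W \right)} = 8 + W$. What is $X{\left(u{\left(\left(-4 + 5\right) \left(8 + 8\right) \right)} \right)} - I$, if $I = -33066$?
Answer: $\frac{21493081}{650} \approx 33066.0$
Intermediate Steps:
$X{\left(U \right)} = - \frac{23}{50} + \frac{2 U}{65}$ ($X{\left(U \right)} = \left(-23\right) \frac{1}{50} + 2 U \frac{1}{65} = - \frac{23}{50} + \frac{2 U}{65}$)
$X{\left(u{\left(\left(-4 + 5\right) \left(8 + 8\right) \right)} \right)} - I = \left(- \frac{23}{50} + \frac{2 \left(8 + \left(-4 + 5\right) \left(8 + 8\right)\right)}{65}\right) - -33066 = \left(- \frac{23}{50} + \frac{2 \left(8 + 1 \cdot 16\right)}{65}\right) + 33066 = \left(- \frac{23}{50} + \frac{2 \left(8 + 16\right)}{65}\right) + 33066 = \left(- \frac{23}{50} + \frac{2}{65} \cdot 24\right) + 33066 = \left(- \frac{23}{50} + \frac{48}{65}\right) + 33066 = \frac{181}{650} + 33066 = \frac{21493081}{650}$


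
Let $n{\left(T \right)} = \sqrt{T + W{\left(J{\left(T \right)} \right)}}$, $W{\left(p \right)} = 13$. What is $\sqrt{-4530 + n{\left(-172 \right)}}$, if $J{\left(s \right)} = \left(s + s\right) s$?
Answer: $\sqrt{-4530 + i \sqrt{159}} \approx 0.0937 + 67.305 i$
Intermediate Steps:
$J{\left(s \right)} = 2 s^{2}$ ($J{\left(s \right)} = 2 s s = 2 s^{2}$)
$n{\left(T \right)} = \sqrt{13 + T}$ ($n{\left(T \right)} = \sqrt{T + 13} = \sqrt{13 + T}$)
$\sqrt{-4530 + n{\left(-172 \right)}} = \sqrt{-4530 + \sqrt{13 - 172}} = \sqrt{-4530 + \sqrt{-159}} = \sqrt{-4530 + i \sqrt{159}}$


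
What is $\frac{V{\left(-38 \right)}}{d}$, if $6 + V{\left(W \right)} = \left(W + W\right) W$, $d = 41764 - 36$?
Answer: $\frac{1441}{20864} \approx 0.069066$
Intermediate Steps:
$d = 41728$ ($d = 41764 - 36 = 41728$)
$V{\left(W \right)} = -6 + 2 W^{2}$ ($V{\left(W \right)} = -6 + \left(W + W\right) W = -6 + 2 W W = -6 + 2 W^{2}$)
$\frac{V{\left(-38 \right)}}{d} = \frac{-6 + 2 \left(-38\right)^{2}}{41728} = \left(-6 + 2 \cdot 1444\right) \frac{1}{41728} = \left(-6 + 2888\right) \frac{1}{41728} = 2882 \cdot \frac{1}{41728} = \frac{1441}{20864}$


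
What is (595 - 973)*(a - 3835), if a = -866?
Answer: 1776978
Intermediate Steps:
(595 - 973)*(a - 3835) = (595 - 973)*(-866 - 3835) = -378*(-4701) = 1776978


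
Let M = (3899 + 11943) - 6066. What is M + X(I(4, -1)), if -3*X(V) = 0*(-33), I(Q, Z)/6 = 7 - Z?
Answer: 9776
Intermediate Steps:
I(Q, Z) = 42 - 6*Z (I(Q, Z) = 6*(7 - Z) = 42 - 6*Z)
X(V) = 0 (X(V) = -0*(-33) = -⅓*0 = 0)
M = 9776 (M = 15842 - 6066 = 9776)
M + X(I(4, -1)) = 9776 + 0 = 9776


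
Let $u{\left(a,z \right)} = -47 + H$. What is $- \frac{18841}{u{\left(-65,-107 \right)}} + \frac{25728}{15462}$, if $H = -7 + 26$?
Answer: $\frac{48673321}{72156} \approx 674.56$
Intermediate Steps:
$H = 19$
$u{\left(a,z \right)} = -28$ ($u{\left(a,z \right)} = -47 + 19 = -28$)
$- \frac{18841}{u{\left(-65,-107 \right)}} + \frac{25728}{15462} = - \frac{18841}{-28} + \frac{25728}{15462} = \left(-18841\right) \left(- \frac{1}{28}\right) + 25728 \cdot \frac{1}{15462} = \frac{18841}{28} + \frac{4288}{2577} = \frac{48673321}{72156}$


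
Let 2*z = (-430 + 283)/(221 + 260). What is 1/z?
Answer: -962/147 ≈ -6.5442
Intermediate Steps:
z = -147/962 (z = ((-430 + 283)/(221 + 260))/2 = (-147/481)/2 = (-147*1/481)/2 = (½)*(-147/481) = -147/962 ≈ -0.15281)
1/z = 1/(-147/962) = -962/147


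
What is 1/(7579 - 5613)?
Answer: 1/1966 ≈ 0.00050865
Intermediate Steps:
1/(7579 - 5613) = 1/1966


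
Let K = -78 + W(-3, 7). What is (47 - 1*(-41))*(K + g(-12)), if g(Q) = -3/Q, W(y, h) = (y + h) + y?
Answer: -6754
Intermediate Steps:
W(y, h) = h + 2*y (W(y, h) = (h + y) + y = h + 2*y)
K = -77 (K = -78 + (7 + 2*(-3)) = -78 + (7 - 6) = -78 + 1 = -77)
(47 - 1*(-41))*(K + g(-12)) = (47 - 1*(-41))*(-77 - 3/(-12)) = (47 + 41)*(-77 - 3*(-1/12)) = 88*(-77 + ¼) = 88*(-307/4) = -6754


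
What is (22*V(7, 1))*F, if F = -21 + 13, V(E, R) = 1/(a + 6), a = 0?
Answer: -88/3 ≈ -29.333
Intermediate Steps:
V(E, R) = ⅙ (V(E, R) = 1/(0 + 6) = 1/6 = ⅙)
F = -8
(22*V(7, 1))*F = (22*(⅙))*(-8) = (11/3)*(-8) = -88/3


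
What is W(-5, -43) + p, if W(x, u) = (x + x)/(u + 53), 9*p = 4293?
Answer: 476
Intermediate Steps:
p = 477 (p = (⅑)*4293 = 477)
W(x, u) = 2*x/(53 + u) (W(x, u) = (2*x)/(53 + u) = 2*x/(53 + u))
W(-5, -43) + p = 2*(-5)/(53 - 43) + 477 = 2*(-5)/10 + 477 = 2*(-5)*(⅒) + 477 = -1 + 477 = 476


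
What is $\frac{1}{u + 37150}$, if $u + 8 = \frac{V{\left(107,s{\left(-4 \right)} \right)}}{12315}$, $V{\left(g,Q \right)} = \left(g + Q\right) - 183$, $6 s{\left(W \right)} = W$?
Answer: $\frac{7389}{274442192} \approx 2.6924 \cdot 10^{-5}$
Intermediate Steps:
$s{\left(W \right)} = \frac{W}{6}$
$V{\left(g,Q \right)} = -183 + Q + g$ ($V{\left(g,Q \right)} = \left(Q + g\right) - 183 = -183 + Q + g$)
$u = - \frac{59158}{7389}$ ($u = -8 + \frac{-183 + \frac{1}{6} \left(-4\right) + 107}{12315} = -8 + \left(-183 - \frac{2}{3} + 107\right) \frac{1}{12315} = -8 - \frac{46}{7389} = - \frac{59158}{7389} \approx -8.0062$)
$\frac{1}{u + 37150} = \frac{1}{- \frac{59158}{7389} + 37150} = \frac{1}{\frac{274442192}{7389}} = \frac{7389}{274442192}$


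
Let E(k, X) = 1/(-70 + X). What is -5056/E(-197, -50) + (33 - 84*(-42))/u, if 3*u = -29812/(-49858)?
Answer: 36226011/58 ≈ 6.2459e+5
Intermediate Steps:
u = 58/291 (u = (-29812/(-49858))/3 = (-29812*(-1/49858))/3 = (⅓)*(58/97) = 58/291 ≈ 0.19931)
-5056/E(-197, -50) + (33 - 84*(-42))/u = -5056/(1/(-70 - 50)) + (33 - 84*(-42))/(58/291) = -5056/(1/(-120)) + (33 + 3528)*(291/58) = -5056/(-1/120) + 3561*(291/58) = -5056*(-120) + 1036251/58 = 606720 + 1036251/58 = 36226011/58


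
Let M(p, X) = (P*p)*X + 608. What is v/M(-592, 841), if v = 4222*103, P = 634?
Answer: -217433/157825120 ≈ -0.0013777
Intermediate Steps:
M(p, X) = 608 + 634*X*p (M(p, X) = (634*p)*X + 608 = 634*X*p + 608 = 608 + 634*X*p)
v = 434866
v/M(-592, 841) = 434866/(608 + 634*841*(-592)) = 434866/(608 - 315650848) = 434866/(-315650240) = 434866*(-1/315650240) = -217433/157825120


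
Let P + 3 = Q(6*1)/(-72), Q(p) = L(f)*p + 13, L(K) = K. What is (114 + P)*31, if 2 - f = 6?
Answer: 248093/72 ≈ 3445.7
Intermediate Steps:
f = -4 (f = 2 - 1*6 = 2 - 6 = -4)
Q(p) = 13 - 4*p (Q(p) = -4*p + 13 = 13 - 4*p)
P = -205/72 (P = -3 + (13 - 24)/(-72) = -3 + (13 - 4*6)*(-1/72) = -3 + (13 - 24)*(-1/72) = -3 - 11*(-1/72) = -3 + 11/72 = -205/72 ≈ -2.8472)
(114 + P)*31 = (114 - 205/72)*31 = (8003/72)*31 = 248093/72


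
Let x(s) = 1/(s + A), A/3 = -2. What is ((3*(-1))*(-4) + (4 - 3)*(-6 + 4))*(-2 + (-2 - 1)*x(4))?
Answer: -5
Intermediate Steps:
A = -6 (A = 3*(-2) = -6)
x(s) = 1/(-6 + s) (x(s) = 1/(s - 6) = 1/(-6 + s))
((3*(-1))*(-4) + (4 - 3)*(-6 + 4))*(-2 + (-2 - 1)*x(4)) = ((3*(-1))*(-4) + (4 - 3)*(-6 + 4))*(-2 + (-2 - 1)/(-6 + 4)) = (-3*(-4) + 1*(-2))*(-2 - 3/(-2)) = (12 - 2)*(-2 - 3*(-½)) = 10*(-2 + 3/2) = 10*(-½) = -5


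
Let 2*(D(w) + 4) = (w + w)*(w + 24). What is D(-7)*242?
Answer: -29766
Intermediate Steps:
D(w) = -4 + w*(24 + w) (D(w) = -4 + ((w + w)*(w + 24))/2 = -4 + ((2*w)*(24 + w))/2 = -4 + (2*w*(24 + w))/2 = -4 + w*(24 + w))
D(-7)*242 = (-4 + (-7)**2 + 24*(-7))*242 = (-4 + 49 - 168)*242 = -123*242 = -29766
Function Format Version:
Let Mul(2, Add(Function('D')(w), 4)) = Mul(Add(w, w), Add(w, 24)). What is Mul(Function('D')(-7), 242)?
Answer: -29766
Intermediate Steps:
Function('D')(w) = Add(-4, Mul(w, Add(24, w))) (Function('D')(w) = Add(-4, Mul(Rational(1, 2), Mul(Add(w, w), Add(w, 24)))) = Add(-4, Mul(Rational(1, 2), Mul(Mul(2, w), Add(24, w)))) = Add(-4, Mul(Rational(1, 2), Mul(2, w, Add(24, w)))) = Add(-4, Mul(w, Add(24, w))))
Mul(Function('D')(-7), 242) = Mul(Add(-4, Pow(-7, 2), Mul(24, -7)), 242) = Mul(Add(-4, 49, -168), 242) = Mul(-123, 242) = -29766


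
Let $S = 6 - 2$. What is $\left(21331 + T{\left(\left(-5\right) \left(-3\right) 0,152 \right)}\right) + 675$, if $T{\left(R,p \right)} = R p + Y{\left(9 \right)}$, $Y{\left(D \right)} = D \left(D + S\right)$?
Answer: $22123$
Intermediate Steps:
$S = 4$
$Y{\left(D \right)} = D \left(4 + D\right)$ ($Y{\left(D \right)} = D \left(D + 4\right) = D \left(4 + D\right)$)
$T{\left(R,p \right)} = 117 + R p$ ($T{\left(R,p \right)} = R p + 9 \left(4 + 9\right) = R p + 9 \cdot 13 = R p + 117 = 117 + R p$)
$\left(21331 + T{\left(\left(-5\right) \left(-3\right) 0,152 \right)}\right) + 675 = \left(21331 + \left(117 + \left(-5\right) \left(-3\right) 0 \cdot 152\right)\right) + 675 = \left(21331 + \left(117 + 15 \cdot 0 \cdot 152\right)\right) + 675 = \left(21331 + \left(117 + 0 \cdot 152\right)\right) + 675 = \left(21331 + \left(117 + 0\right)\right) + 675 = \left(21331 + 117\right) + 675 = 21448 + 675 = 22123$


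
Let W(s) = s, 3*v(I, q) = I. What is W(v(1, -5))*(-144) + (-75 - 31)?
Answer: -154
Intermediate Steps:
v(I, q) = I/3
W(v(1, -5))*(-144) + (-75 - 31) = ((⅓)*1)*(-144) + (-75 - 31) = (⅓)*(-144) - 106 = -48 - 106 = -154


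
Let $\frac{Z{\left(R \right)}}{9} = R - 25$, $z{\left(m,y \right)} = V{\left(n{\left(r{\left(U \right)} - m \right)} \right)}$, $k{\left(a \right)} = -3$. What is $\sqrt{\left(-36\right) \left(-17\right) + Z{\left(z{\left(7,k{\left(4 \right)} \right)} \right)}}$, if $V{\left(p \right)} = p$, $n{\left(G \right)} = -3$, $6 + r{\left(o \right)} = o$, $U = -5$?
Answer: $6 \sqrt{10} \approx 18.974$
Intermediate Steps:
$r{\left(o \right)} = -6 + o$
$z{\left(m,y \right)} = -3$
$Z{\left(R \right)} = -225 + 9 R$ ($Z{\left(R \right)} = 9 \left(R - 25\right) = 9 \left(-25 + R\right) = -225 + 9 R$)
$\sqrt{\left(-36\right) \left(-17\right) + Z{\left(z{\left(7,k{\left(4 \right)} \right)} \right)}} = \sqrt{\left(-36\right) \left(-17\right) + \left(-225 + 9 \left(-3\right)\right)} = \sqrt{612 - 252} = \sqrt{360} = 6 \sqrt{10}$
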